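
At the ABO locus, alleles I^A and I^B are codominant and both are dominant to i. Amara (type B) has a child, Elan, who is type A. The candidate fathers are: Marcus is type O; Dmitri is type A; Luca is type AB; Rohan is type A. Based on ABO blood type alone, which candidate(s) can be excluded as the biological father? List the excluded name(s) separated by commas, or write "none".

A candidate is excluded only if no genotype consistent with his phenotype could produce a type A child with a type B mother.
Marcus (type O): no genotype consistent with that phenotype can produce a type-A child with a type-B mother.

Marcus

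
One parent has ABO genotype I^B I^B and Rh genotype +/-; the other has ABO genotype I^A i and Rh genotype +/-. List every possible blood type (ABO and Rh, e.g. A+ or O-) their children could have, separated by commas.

B+, B-, AB+, AB-

Gametes from I^B I^B × I^A i give offspring ABO genotypes I^A I^B, I^B i, i.e. phenotypes B, AB.
Rh cross +/- × +/- → phenotypes Rh+, Rh-.
Combining independently: B+, B-, AB+, AB-.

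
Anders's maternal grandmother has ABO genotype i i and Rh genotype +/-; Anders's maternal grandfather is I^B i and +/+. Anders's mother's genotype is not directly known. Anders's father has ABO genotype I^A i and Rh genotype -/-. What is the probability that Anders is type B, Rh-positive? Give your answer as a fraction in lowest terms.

3/32

Anders's mother's ABO genotype from i i × I^B i: 1/2 I^B i, 1/2 i i.
Crossing each possibility with the father I^A i and summing P(type B): 1/2·1/4 + 1/2·0 = 1/8.
Similarly for Rh via the mother's Rh distribution: P(Rh+) = 3/4.
Independent loci: 1/8 × 3/4 = 3/32.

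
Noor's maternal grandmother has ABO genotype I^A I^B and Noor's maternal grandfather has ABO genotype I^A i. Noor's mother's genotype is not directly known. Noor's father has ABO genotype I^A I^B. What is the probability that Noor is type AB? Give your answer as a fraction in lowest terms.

Noor's mother's ABO genotype from I^A I^B × I^A i: 1/4 I^A I^A, 1/4 I^A I^B, 1/4 I^A i, 1/4 I^B i.
Crossing each possibility with the father I^A I^B and summing P(type AB): 1/4·1/2 + 1/4·1/2 + 1/4·1/4 + 1/4·1/4 = 3/8.

3/8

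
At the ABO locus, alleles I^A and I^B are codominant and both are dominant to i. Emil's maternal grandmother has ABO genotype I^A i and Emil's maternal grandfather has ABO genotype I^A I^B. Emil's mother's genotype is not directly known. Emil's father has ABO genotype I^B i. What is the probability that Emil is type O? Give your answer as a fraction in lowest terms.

Emil's mother's ABO genotype from I^A i × I^A I^B: 1/4 I^A I^A, 1/4 I^A I^B, 1/4 I^A i, 1/4 I^B i.
Crossing each possibility with the father I^B i and summing P(type O): 1/4·0 + 1/4·0 + 1/4·1/4 + 1/4·1/4 = 1/8.

1/8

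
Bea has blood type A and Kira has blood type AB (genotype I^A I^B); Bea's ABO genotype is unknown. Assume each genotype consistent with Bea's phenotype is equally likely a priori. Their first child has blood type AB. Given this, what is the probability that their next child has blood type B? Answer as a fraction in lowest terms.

Possible genotypes: Bea ∈ {I^A I^A, I^A i}; Kira ∈ {I^A I^B}.
Weight each parental genotype pair by prior × P(type-AB child):
  I^A I^A × I^A I^B: posterior weight 2/3; P(next child type B) = 0.
  I^A i × I^A I^B: posterior weight 1/3; P(next child type B) = 1/4.
Weighted sum = 1/12.

1/12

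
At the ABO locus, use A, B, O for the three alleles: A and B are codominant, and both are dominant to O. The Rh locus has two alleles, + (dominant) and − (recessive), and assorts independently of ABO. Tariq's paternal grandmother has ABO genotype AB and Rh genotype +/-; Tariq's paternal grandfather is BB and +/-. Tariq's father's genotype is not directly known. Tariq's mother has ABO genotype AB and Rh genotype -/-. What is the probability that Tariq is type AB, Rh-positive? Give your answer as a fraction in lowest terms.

Tariq's father's ABO genotype from AB × BB: 1/2 AB, 1/2 BB.
Crossing each possibility with the mother AB and summing P(type AB): 1/2·1/2 + 1/2·1/2 = 1/2.
Similarly for Rh via the father's Rh distribution: P(Rh+) = 1/2.
Independent loci: 1/2 × 1/2 = 1/4.

1/4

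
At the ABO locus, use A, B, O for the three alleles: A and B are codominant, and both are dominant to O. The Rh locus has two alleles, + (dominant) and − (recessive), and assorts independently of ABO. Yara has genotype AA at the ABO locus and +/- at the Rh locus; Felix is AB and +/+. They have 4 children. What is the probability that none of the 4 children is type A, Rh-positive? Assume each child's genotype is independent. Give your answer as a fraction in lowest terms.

ABO cross AA × AB → 1/2 A, 1/2 AB.
Rh cross +/- × +/+ → 1 Rh+; so P(type A, Rh-positive) = 1/2 × 1 = 1/2 per child.
P(not type A, Rh-positive) = 1/2 for one child; (1/2)^4 = 1/16.

1/16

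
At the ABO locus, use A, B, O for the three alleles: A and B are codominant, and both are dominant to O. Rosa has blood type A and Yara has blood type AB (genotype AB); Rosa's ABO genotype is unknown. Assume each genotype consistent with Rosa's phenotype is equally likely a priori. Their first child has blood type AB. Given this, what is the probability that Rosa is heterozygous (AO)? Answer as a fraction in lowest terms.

1/3

Possible genotypes: Rosa ∈ {AA, AO}; Yara ∈ {AB}.
Weight each parental genotype pair by prior × P(type-AB child):
  AA × AB: posterior weight 2/3.
  AO × AB: posterior weight 1/3.
Sum the posterior weight over pairs where Rosa is AO: 1/3.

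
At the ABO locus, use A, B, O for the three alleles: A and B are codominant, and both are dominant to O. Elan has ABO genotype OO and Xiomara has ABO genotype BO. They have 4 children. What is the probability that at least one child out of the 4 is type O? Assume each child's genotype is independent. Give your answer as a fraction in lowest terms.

ABO cross OO × BO → 1/2 O, 1/2 B.
So P(type O) = 1/2 per child.
P(none) = (1/2)^4 = 1/16; P(at least one) = 1 − 1/16 = 15/16.

15/16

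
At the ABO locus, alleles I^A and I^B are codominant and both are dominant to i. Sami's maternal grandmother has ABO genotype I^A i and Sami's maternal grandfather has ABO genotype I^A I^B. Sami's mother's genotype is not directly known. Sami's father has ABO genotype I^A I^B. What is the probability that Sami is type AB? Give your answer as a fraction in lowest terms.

3/8

Sami's mother's ABO genotype from I^A i × I^A I^B: 1/4 I^A I^A, 1/4 I^A I^B, 1/4 I^A i, 1/4 I^B i.
Crossing each possibility with the father I^A I^B and summing P(type AB): 1/4·1/2 + 1/4·1/2 + 1/4·1/4 + 1/4·1/4 = 3/8.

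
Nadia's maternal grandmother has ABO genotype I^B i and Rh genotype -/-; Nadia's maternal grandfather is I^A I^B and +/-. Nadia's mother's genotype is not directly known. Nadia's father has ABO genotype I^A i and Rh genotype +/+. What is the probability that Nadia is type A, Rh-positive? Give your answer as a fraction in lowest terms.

3/8

Nadia's mother's ABO genotype from I^B i × I^A I^B: 1/4 I^A I^B, 1/4 I^A i, 1/4 I^B I^B, 1/4 I^B i.
Crossing each possibility with the father I^A i and summing P(type A): 1/4·1/2 + 1/4·3/4 + 1/4·0 + 1/4·1/4 = 3/8.
Similarly for Rh via the mother's Rh distribution: P(Rh+) = 1.
Independent loci: 3/8 × 1 = 3/8.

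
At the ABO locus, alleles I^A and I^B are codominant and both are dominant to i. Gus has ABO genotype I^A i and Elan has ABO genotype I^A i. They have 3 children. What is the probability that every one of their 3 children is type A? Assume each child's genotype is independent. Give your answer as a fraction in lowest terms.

27/64

ABO cross I^A i × I^A i → 1/4 O, 3/4 A.
So P(type A) = 3/4 per child.
All 3 independent: (3/4)^3 = 27/64.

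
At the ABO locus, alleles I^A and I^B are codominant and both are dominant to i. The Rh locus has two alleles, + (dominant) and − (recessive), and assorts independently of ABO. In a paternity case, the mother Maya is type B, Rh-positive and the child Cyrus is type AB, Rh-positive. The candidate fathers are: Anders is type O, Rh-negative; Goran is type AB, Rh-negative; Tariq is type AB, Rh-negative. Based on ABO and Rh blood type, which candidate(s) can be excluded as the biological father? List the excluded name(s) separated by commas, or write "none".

A candidate is excluded only if no genotype consistent with his phenotype could produce a type AB, Rh-positive child with a type B, Rh-positive mother.
Anders (type O, Rh-): no genotype consistent with that phenotype can produce a type-AB Rh+ child with a type-B mother.

Anders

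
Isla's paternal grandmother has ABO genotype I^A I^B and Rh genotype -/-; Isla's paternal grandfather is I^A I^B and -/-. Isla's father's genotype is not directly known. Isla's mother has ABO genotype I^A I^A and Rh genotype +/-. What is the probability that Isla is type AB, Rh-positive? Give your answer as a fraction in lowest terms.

1/4

Isla's father's ABO genotype from I^A I^B × I^A I^B: 1/4 I^A I^A, 1/2 I^A I^B, 1/4 I^B I^B.
Crossing each possibility with the mother I^A I^A and summing P(type AB): 1/4·0 + 1/2·1/2 + 1/4·1 = 1/2.
Similarly for Rh via the father's Rh distribution: P(Rh+) = 1/2.
Independent loci: 1/2 × 1/2 = 1/4.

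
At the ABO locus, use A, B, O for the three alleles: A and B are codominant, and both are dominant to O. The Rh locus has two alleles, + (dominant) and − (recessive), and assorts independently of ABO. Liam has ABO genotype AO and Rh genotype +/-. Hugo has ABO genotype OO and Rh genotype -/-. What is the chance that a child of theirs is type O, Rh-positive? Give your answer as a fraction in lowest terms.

ABO cross AO × OO → offspring phenotypes: 1/2 O, 1/2 A.
Rh cross +/- × -/- → 1/2 Rh+, 1/2 Rh-.
Independent loci: P(type O, Rh-positive) = 1/2 × 1/2 = 1/4.

1/4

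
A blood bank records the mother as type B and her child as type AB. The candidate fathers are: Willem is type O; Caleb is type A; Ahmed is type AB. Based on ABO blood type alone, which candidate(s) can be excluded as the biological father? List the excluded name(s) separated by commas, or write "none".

Willem

A candidate is excluded only if no genotype consistent with his phenotype could produce a type AB child with a type B mother.
Willem (type O): no genotype consistent with that phenotype can produce a type-AB child with a type-B mother.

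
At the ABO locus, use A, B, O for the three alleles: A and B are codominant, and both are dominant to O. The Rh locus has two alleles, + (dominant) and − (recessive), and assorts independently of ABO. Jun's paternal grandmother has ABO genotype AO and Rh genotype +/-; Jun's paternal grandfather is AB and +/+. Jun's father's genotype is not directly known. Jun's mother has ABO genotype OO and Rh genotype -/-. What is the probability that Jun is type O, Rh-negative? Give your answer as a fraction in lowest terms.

1/16

Jun's father's ABO genotype from AO × AB: 1/4 AA, 1/4 AB, 1/4 AO, 1/4 BO.
Crossing each possibility with the mother OO and summing P(type O): 1/4·0 + 1/4·0 + 1/4·1/2 + 1/4·1/2 = 1/4.
Similarly for Rh via the father's Rh distribution: P(Rh-) = 1/4.
Independent loci: 1/4 × 1/4 = 1/16.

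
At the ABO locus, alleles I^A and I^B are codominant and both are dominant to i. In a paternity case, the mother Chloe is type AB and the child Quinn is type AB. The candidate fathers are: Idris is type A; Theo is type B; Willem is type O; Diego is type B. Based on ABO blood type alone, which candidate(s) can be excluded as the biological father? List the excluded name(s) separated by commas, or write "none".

A candidate is excluded only if no genotype consistent with his phenotype could produce a type AB child with a type AB mother.
Willem (type O): no genotype consistent with that phenotype can produce a type-AB child with a type-AB mother.

Willem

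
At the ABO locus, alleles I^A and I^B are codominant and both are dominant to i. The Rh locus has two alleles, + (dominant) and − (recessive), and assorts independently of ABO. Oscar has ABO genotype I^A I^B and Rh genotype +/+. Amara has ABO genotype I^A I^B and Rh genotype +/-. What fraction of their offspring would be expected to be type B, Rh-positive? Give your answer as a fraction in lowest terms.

1/4

ABO cross I^A I^B × I^A I^B → offspring phenotypes: 1/4 A, 1/4 B, 1/2 AB.
Rh cross +/+ × +/- → 1 Rh+.
Independent loci: P(type B, Rh-positive) = 1/4 × 1 = 1/4.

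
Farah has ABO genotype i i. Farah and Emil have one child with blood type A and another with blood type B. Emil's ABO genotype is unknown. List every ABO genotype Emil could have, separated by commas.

I^A I^B

For each candidate genotype of Emil, check whether crossing it with i i can produce every observed child phenotype.
  I^A I^A → possible child types {A} ✗
  I^A I^B → possible child types {A, B} ✓
  I^A i → possible child types {O, A} ✗
  I^B I^B → possible child types {B} ✗
  I^B i → possible child types {O, B} ✗
  i i → possible child types {O} ✗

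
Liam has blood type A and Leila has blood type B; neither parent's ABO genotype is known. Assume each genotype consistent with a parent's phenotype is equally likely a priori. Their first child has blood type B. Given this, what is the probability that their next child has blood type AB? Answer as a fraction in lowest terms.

5/12

Possible genotypes: Liam ∈ {I^A I^A, I^A i}; Leila ∈ {I^B I^B, I^B i}.
Weight each parental genotype pair by prior × P(type-B child):
  I^A i × I^B I^B: posterior weight 2/3; P(next child type AB) = 1/2.
  I^A i × I^B i: posterior weight 1/3; P(next child type AB) = 1/4.
Weighted sum = 5/12.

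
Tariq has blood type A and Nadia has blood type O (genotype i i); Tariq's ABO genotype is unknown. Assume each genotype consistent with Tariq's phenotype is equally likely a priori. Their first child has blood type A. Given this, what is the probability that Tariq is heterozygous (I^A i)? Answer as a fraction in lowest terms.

Possible genotypes: Tariq ∈ {I^A I^A, I^A i}; Nadia ∈ {i i}.
Weight each parental genotype pair by prior × P(type-A child):
  I^A I^A × i i: posterior weight 2/3.
  I^A i × i i: posterior weight 1/3.
Sum the posterior weight over pairs where Tariq is I^A i: 1/3.

1/3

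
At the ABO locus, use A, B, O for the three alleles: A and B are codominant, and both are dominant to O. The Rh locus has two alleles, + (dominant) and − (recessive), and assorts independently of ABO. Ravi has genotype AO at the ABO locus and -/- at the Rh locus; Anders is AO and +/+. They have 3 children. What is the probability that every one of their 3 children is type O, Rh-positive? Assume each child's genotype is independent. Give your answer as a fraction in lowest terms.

1/64

ABO cross AO × AO → 1/4 O, 3/4 A.
Rh cross -/- × +/+ → 1 Rh+; so P(type O, Rh-positive) = 1/4 × 1 = 1/4 per child.
All 3 independent: (1/4)^3 = 1/64.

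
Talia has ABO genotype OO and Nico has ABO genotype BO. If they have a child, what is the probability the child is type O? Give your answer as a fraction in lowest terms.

1/2

ABO cross OO × BO → offspring phenotypes: 1/2 O, 1/2 B.
So P(type O) = 1/2.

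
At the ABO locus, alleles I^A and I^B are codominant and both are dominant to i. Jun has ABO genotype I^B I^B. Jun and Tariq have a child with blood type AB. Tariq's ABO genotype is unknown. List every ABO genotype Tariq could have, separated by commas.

For each candidate genotype of Tariq, check whether crossing it with I^B I^B can produce every observed child phenotype.
  I^A I^A → possible child types {AB} ✓
  I^A I^B → possible child types {B, AB} ✓
  I^A i → possible child types {B, AB} ✓
  I^B I^B → possible child types {B} ✗
  I^B i → possible child types {B} ✗
  i i → possible child types {B} ✗

I^A I^A, I^A I^B, I^A i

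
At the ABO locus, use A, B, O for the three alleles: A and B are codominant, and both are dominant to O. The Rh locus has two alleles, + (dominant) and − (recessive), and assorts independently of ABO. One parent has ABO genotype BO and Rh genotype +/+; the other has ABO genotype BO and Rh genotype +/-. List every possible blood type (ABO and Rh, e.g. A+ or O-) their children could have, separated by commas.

Gametes from BO × BO give offspring ABO genotypes BB, BO, OO, i.e. phenotypes O, B.
Rh cross +/+ × +/- → phenotypes Rh+.
Combining independently: O+, B+.

O+, B+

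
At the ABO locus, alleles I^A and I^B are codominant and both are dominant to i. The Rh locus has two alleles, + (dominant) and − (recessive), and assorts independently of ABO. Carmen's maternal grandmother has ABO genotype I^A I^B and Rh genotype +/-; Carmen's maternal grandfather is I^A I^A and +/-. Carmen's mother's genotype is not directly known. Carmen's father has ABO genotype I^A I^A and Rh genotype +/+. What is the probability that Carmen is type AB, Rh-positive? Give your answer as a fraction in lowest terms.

Carmen's mother's ABO genotype from I^A I^B × I^A I^A: 1/2 I^A I^A, 1/2 I^A I^B.
Crossing each possibility with the father I^A I^A and summing P(type AB): 1/2·0 + 1/2·1/2 = 1/4.
Similarly for Rh via the mother's Rh distribution: P(Rh+) = 1.
Independent loci: 1/4 × 1 = 1/4.

1/4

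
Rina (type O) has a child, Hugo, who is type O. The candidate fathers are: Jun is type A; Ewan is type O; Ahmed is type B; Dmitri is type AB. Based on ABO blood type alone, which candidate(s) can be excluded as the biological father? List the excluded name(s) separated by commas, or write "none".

Dmitri

A candidate is excluded only if no genotype consistent with his phenotype could produce a type O child with a type O mother.
Dmitri (type AB): no genotype consistent with that phenotype can produce a type-O child with a type-O mother.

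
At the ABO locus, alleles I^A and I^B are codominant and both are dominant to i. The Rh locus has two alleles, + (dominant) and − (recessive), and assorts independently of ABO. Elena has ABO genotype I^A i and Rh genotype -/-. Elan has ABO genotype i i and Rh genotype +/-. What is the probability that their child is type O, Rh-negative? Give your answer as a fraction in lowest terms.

1/4

ABO cross I^A i × i i → offspring phenotypes: 1/2 O, 1/2 A.
Rh cross -/- × +/- → 1/2 Rh+, 1/2 Rh-.
Independent loci: P(type O, Rh-negative) = 1/2 × 1/2 = 1/4.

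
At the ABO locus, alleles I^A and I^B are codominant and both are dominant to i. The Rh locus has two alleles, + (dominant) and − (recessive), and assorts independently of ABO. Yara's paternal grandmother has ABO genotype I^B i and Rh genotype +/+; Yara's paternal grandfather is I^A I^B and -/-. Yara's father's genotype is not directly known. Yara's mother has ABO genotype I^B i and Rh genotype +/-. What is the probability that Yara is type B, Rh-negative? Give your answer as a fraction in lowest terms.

5/32

Yara's father's ABO genotype from I^B i × I^A I^B: 1/4 I^A I^B, 1/4 I^A i, 1/4 I^B I^B, 1/4 I^B i.
Crossing each possibility with the mother I^B i and summing P(type B): 1/4·1/2 + 1/4·1/4 + 1/4·1 + 1/4·3/4 = 5/8.
Similarly for Rh via the father's Rh distribution: P(Rh-) = 1/4.
Independent loci: 5/8 × 1/4 = 5/32.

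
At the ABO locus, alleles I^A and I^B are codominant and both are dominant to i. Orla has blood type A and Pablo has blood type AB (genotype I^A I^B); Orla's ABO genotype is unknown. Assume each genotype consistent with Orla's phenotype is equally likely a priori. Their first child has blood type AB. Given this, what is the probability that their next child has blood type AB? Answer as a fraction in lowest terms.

5/12

Possible genotypes: Orla ∈ {I^A I^A, I^A i}; Pablo ∈ {I^A I^B}.
Weight each parental genotype pair by prior × P(type-AB child):
  I^A I^A × I^A I^B: posterior weight 2/3; P(next child type AB) = 1/2.
  I^A i × I^A I^B: posterior weight 1/3; P(next child type AB) = 1/4.
Weighted sum = 5/12.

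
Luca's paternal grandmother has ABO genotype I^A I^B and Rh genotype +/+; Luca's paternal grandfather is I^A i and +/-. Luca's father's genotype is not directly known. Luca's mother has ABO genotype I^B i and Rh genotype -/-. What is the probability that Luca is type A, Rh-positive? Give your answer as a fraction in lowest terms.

Luca's father's ABO genotype from I^A I^B × I^A i: 1/4 I^A I^A, 1/4 I^A I^B, 1/4 I^A i, 1/4 I^B i.
Crossing each possibility with the mother I^B i and summing P(type A): 1/4·1/2 + 1/4·1/4 + 1/4·1/4 + 1/4·0 = 1/4.
Similarly for Rh via the father's Rh distribution: P(Rh+) = 3/4.
Independent loci: 1/4 × 3/4 = 3/16.

3/16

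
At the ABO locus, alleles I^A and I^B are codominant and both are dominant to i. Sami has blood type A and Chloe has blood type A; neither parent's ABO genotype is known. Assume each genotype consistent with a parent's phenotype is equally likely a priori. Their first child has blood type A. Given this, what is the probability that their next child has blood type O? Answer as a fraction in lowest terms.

Possible genotypes: Sami ∈ {I^A I^A, I^A i}; Chloe ∈ {I^A I^A, I^A i}.
Weight each parental genotype pair by prior × P(type-A child):
  I^A I^A × I^A I^A: posterior weight 4/15; P(next child type O) = 0.
  I^A I^A × I^A i: posterior weight 4/15; P(next child type O) = 0.
  I^A i × I^A I^A: posterior weight 4/15; P(next child type O) = 0.
  I^A i × I^A i: posterior weight 1/5; P(next child type O) = 1/4.
Weighted sum = 1/20.

1/20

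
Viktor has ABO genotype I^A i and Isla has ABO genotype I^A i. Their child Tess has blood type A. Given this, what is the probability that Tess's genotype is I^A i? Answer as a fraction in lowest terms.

Cross I^A i × I^A i → 1/4 I^A I^A, 1/2 I^A i, 1/4 i i.
Type-A genotypes among offspring: I^A I^A (1/4), I^A i (1/2); total 3/4.
P(I^A i | type A) = (1/2) / (3/4) = 2/3.

2/3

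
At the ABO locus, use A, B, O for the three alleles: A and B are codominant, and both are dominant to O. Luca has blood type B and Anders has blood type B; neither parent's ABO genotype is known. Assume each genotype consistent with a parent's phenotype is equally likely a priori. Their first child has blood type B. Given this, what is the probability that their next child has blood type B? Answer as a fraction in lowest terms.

19/20

Possible genotypes: Luca ∈ {BB, BO}; Anders ∈ {BB, BO}.
Weight each parental genotype pair by prior × P(type-B child):
  BB × BB: posterior weight 4/15; P(next child type B) = 1.
  BB × BO: posterior weight 4/15; P(next child type B) = 1.
  BO × BB: posterior weight 4/15; P(next child type B) = 1.
  BO × BO: posterior weight 1/5; P(next child type B) = 3/4.
Weighted sum = 19/20.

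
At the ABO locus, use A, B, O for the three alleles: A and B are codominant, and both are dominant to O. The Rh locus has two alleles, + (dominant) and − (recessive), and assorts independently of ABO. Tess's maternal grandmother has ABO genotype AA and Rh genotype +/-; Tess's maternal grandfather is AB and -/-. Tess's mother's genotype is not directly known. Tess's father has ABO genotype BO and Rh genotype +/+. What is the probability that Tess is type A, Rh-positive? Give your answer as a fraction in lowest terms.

3/8

Tess's mother's ABO genotype from AA × AB: 1/2 AA, 1/2 AB.
Crossing each possibility with the father BO and summing P(type A): 1/2·1/2 + 1/2·1/4 = 3/8.
Similarly for Rh via the mother's Rh distribution: P(Rh+) = 1.
Independent loci: 3/8 × 1 = 3/8.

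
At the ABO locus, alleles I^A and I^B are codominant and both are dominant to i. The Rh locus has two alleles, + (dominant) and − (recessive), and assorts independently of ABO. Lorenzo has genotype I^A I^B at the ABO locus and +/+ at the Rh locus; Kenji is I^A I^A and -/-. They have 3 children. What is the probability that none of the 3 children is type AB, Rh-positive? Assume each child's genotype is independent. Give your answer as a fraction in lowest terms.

ABO cross I^A I^B × I^A I^A → 1/2 A, 1/2 AB.
Rh cross +/+ × -/- → 1 Rh+; so P(type AB, Rh-positive) = 1/2 × 1 = 1/2 per child.
P(not type AB, Rh-positive) = 1/2 for one child; (1/2)^3 = 1/8.

1/8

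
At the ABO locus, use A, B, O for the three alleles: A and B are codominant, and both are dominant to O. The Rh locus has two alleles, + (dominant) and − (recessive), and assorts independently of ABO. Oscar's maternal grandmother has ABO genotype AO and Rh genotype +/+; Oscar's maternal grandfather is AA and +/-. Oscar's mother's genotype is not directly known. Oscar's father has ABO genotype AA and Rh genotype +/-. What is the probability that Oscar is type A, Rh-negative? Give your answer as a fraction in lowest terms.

Oscar's mother's ABO genotype from AO × AA: 1/2 AA, 1/2 AO.
Crossing each possibility with the father AA and summing P(type A): 1/2·1 + 1/2·1 = 1.
Similarly for Rh via the mother's Rh distribution: P(Rh-) = 1/8.
Independent loci: 1 × 1/8 = 1/8.

1/8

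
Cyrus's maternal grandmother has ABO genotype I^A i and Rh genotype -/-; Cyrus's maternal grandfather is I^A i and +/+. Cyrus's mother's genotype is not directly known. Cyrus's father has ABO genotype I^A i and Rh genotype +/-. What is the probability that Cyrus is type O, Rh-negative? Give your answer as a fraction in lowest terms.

Cyrus's mother's ABO genotype from I^A i × I^A i: 1/4 I^A I^A, 1/2 I^A i, 1/4 i i.
Crossing each possibility with the father I^A i and summing P(type O): 1/4·0 + 1/2·1/4 + 1/4·1/2 = 1/4.
Similarly for Rh via the mother's Rh distribution: P(Rh-) = 1/4.
Independent loci: 1/4 × 1/4 = 1/16.

1/16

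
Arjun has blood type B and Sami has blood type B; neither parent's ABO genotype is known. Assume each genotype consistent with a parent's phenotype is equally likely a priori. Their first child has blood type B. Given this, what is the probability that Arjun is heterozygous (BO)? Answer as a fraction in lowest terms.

Possible genotypes: Arjun ∈ {BB, BO}; Sami ∈ {BB, BO}.
Weight each parental genotype pair by prior × P(type-B child):
  BB × BB: posterior weight 4/15.
  BB × BO: posterior weight 4/15.
  BO × BB: posterior weight 4/15.
  BO × BO: posterior weight 1/5.
Sum the posterior weight over pairs where Arjun is BO: 7/15.

7/15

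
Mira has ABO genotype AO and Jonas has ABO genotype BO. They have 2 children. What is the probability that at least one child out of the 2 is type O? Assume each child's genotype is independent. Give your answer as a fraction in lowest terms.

ABO cross AO × BO → 1/4 O, 1/4 A, 1/4 B, 1/4 AB.
So P(type O) = 1/4 per child.
P(none) = (3/4)^2 = 9/16; P(at least one) = 1 − 9/16 = 7/16.

7/16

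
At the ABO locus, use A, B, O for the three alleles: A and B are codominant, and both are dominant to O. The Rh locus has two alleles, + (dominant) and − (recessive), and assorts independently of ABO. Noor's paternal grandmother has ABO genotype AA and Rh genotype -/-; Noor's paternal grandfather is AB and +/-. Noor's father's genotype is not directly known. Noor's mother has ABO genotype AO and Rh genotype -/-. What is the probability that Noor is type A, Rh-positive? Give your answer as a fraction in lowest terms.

Noor's father's ABO genotype from AA × AB: 1/2 AA, 1/2 AB.
Crossing each possibility with the mother AO and summing P(type A): 1/2·1 + 1/2·1/2 = 3/4.
Similarly for Rh via the father's Rh distribution: P(Rh+) = 1/4.
Independent loci: 3/4 × 1/4 = 3/16.

3/16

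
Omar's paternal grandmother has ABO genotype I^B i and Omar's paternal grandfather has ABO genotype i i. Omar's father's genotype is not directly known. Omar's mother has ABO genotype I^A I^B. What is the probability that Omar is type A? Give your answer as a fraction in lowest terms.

Omar's father's ABO genotype from I^B i × i i: 1/2 I^B i, 1/2 i i.
Crossing each possibility with the mother I^A I^B and summing P(type A): 1/2·1/4 + 1/2·1/2 = 3/8.

3/8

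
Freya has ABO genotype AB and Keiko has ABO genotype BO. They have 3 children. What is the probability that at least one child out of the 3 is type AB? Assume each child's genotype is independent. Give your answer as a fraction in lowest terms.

37/64

ABO cross AB × BO → 1/4 A, 1/2 B, 1/4 AB.
So P(type AB) = 1/4 per child.
P(none) = (3/4)^3 = 27/64; P(at least one) = 1 − 27/64 = 37/64.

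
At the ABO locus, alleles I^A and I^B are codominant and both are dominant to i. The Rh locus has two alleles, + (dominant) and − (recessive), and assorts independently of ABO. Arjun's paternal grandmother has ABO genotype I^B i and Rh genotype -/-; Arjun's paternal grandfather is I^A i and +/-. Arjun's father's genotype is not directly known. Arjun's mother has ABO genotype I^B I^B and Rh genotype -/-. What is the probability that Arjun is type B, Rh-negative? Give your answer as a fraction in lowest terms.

Arjun's father's ABO genotype from I^B i × I^A i: 1/4 I^A I^B, 1/4 I^A i, 1/4 I^B i, 1/4 i i.
Crossing each possibility with the mother I^B I^B and summing P(type B): 1/4·1/2 + 1/4·1/2 + 1/4·1 + 1/4·1 = 3/4.
Similarly for Rh via the father's Rh distribution: P(Rh-) = 3/4.
Independent loci: 3/4 × 3/4 = 9/16.

9/16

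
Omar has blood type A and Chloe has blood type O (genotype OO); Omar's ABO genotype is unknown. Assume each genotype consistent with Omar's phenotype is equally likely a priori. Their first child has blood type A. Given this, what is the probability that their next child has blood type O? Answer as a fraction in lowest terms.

1/6

Possible genotypes: Omar ∈ {AA, AO}; Chloe ∈ {OO}.
Weight each parental genotype pair by prior × P(type-A child):
  AA × OO: posterior weight 2/3; P(next child type O) = 0.
  AO × OO: posterior weight 1/3; P(next child type O) = 1/2.
Weighted sum = 1/6.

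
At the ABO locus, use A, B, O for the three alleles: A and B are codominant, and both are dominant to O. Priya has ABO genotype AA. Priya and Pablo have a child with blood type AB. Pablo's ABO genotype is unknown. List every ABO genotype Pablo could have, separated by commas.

For each candidate genotype of Pablo, check whether crossing it with AA can produce every observed child phenotype.
  AA → possible child types {A} ✗
  AB → possible child types {A, AB} ✓
  AO → possible child types {A} ✗
  BB → possible child types {AB} ✓
  BO → possible child types {A, AB} ✓
  OO → possible child types {A} ✗

AB, BB, BO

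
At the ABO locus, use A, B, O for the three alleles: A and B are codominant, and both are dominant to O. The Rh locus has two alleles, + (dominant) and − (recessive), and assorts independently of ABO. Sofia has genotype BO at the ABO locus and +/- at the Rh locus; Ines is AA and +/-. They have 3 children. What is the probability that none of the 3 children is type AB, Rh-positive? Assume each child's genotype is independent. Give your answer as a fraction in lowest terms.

ABO cross BO × AA → 1/2 A, 1/2 AB.
Rh cross +/- × +/- → 3/4 Rh+, 1/4 Rh-; so P(type AB, Rh-positive) = 1/2 × 3/4 = 3/8 per child.
P(not type AB, Rh-positive) = 5/8 for one child; (5/8)^3 = 125/512.

125/512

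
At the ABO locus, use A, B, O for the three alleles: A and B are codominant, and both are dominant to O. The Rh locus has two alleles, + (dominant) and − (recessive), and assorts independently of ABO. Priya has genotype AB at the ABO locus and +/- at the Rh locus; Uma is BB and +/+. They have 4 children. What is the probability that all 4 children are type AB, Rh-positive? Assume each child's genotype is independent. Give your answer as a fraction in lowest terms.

1/16

ABO cross AB × BB → 1/2 B, 1/2 AB.
Rh cross +/- × +/+ → 1 Rh+; so P(type AB, Rh-positive) = 1/2 × 1 = 1/2 per child.
All 4 independent: (1/2)^4 = 1/16.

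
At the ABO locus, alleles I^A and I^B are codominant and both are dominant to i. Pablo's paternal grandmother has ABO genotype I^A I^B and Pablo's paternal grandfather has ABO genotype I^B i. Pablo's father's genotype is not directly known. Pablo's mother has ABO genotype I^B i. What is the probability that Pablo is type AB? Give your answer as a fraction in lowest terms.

1/8

Pablo's father's ABO genotype from I^A I^B × I^B i: 1/4 I^A I^B, 1/4 I^A i, 1/4 I^B I^B, 1/4 I^B i.
Crossing each possibility with the mother I^B i and summing P(type AB): 1/4·1/4 + 1/4·1/4 + 1/4·0 + 1/4·0 = 1/8.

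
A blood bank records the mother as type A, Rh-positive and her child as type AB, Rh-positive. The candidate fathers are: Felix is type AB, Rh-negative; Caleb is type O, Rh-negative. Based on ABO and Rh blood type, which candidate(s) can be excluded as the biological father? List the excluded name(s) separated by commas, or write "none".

A candidate is excluded only if no genotype consistent with his phenotype could produce a type AB, Rh-positive child with a type A, Rh-positive mother.
Caleb (type O, Rh-): no genotype consistent with that phenotype can produce a type-AB Rh+ child with a type-A mother.

Caleb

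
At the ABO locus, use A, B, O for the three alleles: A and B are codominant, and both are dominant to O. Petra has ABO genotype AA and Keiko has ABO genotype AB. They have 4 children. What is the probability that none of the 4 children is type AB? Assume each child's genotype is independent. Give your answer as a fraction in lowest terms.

1/16

ABO cross AA × AB → 1/2 A, 1/2 AB.
So P(type AB) = 1/2 per child.
P(not type AB) = 1/2 for one child; (1/2)^4 = 1/16.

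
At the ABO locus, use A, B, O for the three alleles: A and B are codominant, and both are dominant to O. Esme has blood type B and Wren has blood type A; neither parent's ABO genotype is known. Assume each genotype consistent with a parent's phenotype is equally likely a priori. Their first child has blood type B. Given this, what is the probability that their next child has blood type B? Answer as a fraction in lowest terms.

Possible genotypes: Esme ∈ {BB, BO}; Wren ∈ {AA, AO}.
Weight each parental genotype pair by prior × P(type-B child):
  BB × AO: posterior weight 2/3; P(next child type B) = 1/2.
  BO × AO: posterior weight 1/3; P(next child type B) = 1/4.
Weighted sum = 5/12.

5/12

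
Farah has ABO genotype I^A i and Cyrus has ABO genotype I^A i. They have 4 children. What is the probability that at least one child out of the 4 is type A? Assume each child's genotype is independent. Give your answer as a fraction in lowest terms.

ABO cross I^A i × I^A i → 1/4 O, 3/4 A.
So P(type A) = 3/4 per child.
P(none) = (1/4)^4 = 1/256; P(at least one) = 1 − 1/256 = 255/256.

255/256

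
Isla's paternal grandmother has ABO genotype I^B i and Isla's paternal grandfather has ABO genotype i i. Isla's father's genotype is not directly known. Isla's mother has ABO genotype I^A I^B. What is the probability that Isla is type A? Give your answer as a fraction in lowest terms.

3/8

Isla's father's ABO genotype from I^B i × i i: 1/2 I^B i, 1/2 i i.
Crossing each possibility with the mother I^A I^B and summing P(type A): 1/2·1/4 + 1/2·1/2 = 3/8.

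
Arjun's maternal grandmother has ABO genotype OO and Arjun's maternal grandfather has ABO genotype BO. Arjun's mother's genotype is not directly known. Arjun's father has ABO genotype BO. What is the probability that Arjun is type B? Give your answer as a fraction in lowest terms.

Arjun's mother's ABO genotype from OO × BO: 1/2 BO, 1/2 OO.
Crossing each possibility with the father BO and summing P(type B): 1/2·3/4 + 1/2·1/2 = 5/8.

5/8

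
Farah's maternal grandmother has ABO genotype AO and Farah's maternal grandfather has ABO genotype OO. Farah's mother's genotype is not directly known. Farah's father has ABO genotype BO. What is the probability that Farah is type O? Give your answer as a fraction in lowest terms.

Farah's mother's ABO genotype from AO × OO: 1/2 AO, 1/2 OO.
Crossing each possibility with the father BO and summing P(type O): 1/2·1/4 + 1/2·1/2 = 3/8.

3/8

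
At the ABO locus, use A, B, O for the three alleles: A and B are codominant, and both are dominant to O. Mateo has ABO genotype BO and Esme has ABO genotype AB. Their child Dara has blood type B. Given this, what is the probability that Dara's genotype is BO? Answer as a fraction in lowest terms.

Cross BO × AB → 1/4 AB, 1/4 AO, 1/4 BB, 1/4 BO.
Type-B genotypes among offspring: BB (1/4), BO (1/4); total 1/2.
P(BO | type B) = (1/4) / (1/2) = 1/2.

1/2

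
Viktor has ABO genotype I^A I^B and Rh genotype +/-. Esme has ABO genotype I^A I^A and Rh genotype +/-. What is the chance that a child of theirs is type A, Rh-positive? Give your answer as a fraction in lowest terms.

3/8

ABO cross I^A I^B × I^A I^A → offspring phenotypes: 1/2 A, 1/2 AB.
Rh cross +/- × +/- → 3/4 Rh+, 1/4 Rh-.
Independent loci: P(type A, Rh-positive) = 1/2 × 3/4 = 3/8.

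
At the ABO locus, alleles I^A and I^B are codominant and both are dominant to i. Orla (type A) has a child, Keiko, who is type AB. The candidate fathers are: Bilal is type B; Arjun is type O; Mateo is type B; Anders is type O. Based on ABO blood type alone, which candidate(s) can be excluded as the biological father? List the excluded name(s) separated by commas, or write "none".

Arjun, Anders

A candidate is excluded only if no genotype consistent with his phenotype could produce a type AB child with a type A mother.
Arjun (type O): no genotype consistent with that phenotype can produce a type-AB child with a type-A mother.
Anders (type O): no genotype consistent with that phenotype can produce a type-AB child with a type-A mother.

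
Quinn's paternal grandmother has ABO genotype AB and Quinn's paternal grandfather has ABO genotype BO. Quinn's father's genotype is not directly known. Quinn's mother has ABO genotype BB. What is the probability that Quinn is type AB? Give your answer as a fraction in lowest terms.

1/4

Quinn's father's ABO genotype from AB × BO: 1/4 AB, 1/4 AO, 1/4 BB, 1/4 BO.
Crossing each possibility with the mother BB and summing P(type AB): 1/4·1/2 + 1/4·1/2 + 1/4·0 + 1/4·0 = 1/4.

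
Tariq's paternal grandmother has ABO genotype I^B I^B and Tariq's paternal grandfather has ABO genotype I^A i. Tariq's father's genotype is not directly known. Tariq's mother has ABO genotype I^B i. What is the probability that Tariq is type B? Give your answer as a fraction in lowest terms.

5/8

Tariq's father's ABO genotype from I^B I^B × I^A i: 1/2 I^A I^B, 1/2 I^B i.
Crossing each possibility with the mother I^B i and summing P(type B): 1/2·1/2 + 1/2·3/4 = 5/8.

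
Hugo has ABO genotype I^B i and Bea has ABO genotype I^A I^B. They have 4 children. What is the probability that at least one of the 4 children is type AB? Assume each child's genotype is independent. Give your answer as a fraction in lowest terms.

175/256

ABO cross I^B i × I^A I^B → 1/4 A, 1/2 B, 1/4 AB.
So P(type AB) = 1/4 per child.
P(none) = (3/4)^4 = 81/256; P(at least one) = 1 − 81/256 = 175/256.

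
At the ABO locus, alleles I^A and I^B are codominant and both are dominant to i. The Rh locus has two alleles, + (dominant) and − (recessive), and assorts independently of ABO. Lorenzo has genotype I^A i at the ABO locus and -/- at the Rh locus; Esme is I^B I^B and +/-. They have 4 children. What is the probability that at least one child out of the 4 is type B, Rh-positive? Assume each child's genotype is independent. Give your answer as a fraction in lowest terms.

ABO cross I^A i × I^B I^B → 1/2 B, 1/2 AB.
Rh cross -/- × +/- → 1/2 Rh+, 1/2 Rh-; so P(type B, Rh-positive) = 1/2 × 1/2 = 1/4 per child.
P(none) = (3/4)^4 = 81/256; P(at least one) = 1 − 81/256 = 175/256.

175/256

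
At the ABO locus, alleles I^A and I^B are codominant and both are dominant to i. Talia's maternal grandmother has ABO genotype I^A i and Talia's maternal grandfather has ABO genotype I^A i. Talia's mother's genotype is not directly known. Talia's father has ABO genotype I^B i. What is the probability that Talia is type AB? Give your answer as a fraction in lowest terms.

1/4

Talia's mother's ABO genotype from I^A i × I^A i: 1/4 I^A I^A, 1/2 I^A i, 1/4 i i.
Crossing each possibility with the father I^B i and summing P(type AB): 1/4·1/2 + 1/2·1/4 + 1/4·0 = 1/4.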